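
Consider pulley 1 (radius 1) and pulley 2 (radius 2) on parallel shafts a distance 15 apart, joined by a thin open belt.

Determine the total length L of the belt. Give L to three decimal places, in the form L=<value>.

L=39.491

open belt: β = asin((r2−r1)/C) = asin(1/15) = 3.8226°
wrap1 = π − 2β = 172.3549°
wrap2 = π + 2β = 187.6451°
tangent length = C·cosβ = 14.9666
L = r1·wrap1 + r2·wrap2 + 2·C·cosβ = 1·3.0082 + 2·3.2750 + 2·14.9666 = 39.4915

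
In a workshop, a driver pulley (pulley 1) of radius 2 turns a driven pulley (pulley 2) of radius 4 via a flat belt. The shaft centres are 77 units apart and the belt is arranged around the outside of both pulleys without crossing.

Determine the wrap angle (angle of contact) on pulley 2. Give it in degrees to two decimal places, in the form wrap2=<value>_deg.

wrap2=182.98_deg

open belt: β = asin((r2−r1)/C) = asin(2/77) = 1.4884°
wrap1 = π − 2β = 177.0233°
wrap2 = π + 2β = 182.9767°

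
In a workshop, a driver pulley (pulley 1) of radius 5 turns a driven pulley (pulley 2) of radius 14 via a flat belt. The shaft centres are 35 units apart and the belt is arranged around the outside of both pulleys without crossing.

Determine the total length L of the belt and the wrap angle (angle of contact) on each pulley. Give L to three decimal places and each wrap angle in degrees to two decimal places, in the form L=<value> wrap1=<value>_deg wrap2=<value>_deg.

L=132.018 wrap1=150.20_deg wrap2=209.80_deg

open belt: β = asin((r2−r1)/C) = asin(9/35) = 14.9006°
wrap1 = π − 2β = 150.1988°
wrap2 = π + 2β = 209.8012°
tangent length = C·cosβ = 33.8231
L = r1·wrap1 + r2·wrap2 + 2·C·cosβ = 5·2.6215 + 14·3.6617 + 2·33.8231 = 132.0176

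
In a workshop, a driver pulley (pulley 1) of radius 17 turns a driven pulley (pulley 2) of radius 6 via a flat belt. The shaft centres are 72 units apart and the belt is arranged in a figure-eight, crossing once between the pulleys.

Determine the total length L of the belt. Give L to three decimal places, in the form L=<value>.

crossed belt: β = asin((r1+r2)/C) = asin(23/72) = 18.6293°
wrap1 = wrap2 = π + 2β = 217.2587°
tangent length = C·cosβ = 68.2276
L = (r1+r2)·wrap + 2·C·cosβ = 23·3.7919 + 2·68.2276 = 223.6683

L=223.668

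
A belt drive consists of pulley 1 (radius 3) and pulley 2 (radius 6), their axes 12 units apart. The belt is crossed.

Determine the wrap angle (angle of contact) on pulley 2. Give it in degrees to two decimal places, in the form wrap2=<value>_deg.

crossed belt: β = asin((r1+r2)/C) = asin(9/12) = 48.5904°
wrap1 = wrap2 = π + 2β = 277.1808°

wrap2=277.18_deg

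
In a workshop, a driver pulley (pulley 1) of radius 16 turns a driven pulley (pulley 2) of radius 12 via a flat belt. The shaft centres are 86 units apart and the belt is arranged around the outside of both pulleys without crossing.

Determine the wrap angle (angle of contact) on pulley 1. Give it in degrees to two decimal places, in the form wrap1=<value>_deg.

wrap1=185.33_deg

open belt: β = asin((r2−r1)/C) = asin(-4/86) = -2.6659°
wrap1 = π − 2β = 185.3318°
wrap2 = π + 2β = 174.6682°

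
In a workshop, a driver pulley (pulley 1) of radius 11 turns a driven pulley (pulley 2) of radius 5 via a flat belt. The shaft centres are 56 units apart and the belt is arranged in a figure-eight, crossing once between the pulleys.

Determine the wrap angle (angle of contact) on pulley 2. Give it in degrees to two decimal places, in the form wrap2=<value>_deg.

crossed belt: β = asin((r1+r2)/C) = asin(16/56) = 16.6015°
wrap1 = wrap2 = π + 2β = 213.2031°

wrap2=213.20_deg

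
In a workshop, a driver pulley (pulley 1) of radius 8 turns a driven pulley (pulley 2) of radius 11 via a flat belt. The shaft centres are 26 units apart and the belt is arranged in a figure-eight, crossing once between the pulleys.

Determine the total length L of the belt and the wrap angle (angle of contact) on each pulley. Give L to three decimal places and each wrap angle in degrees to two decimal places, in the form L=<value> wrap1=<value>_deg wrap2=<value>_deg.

L=126.326 wrap1=273.90_deg wrap2=273.90_deg

crossed belt: β = asin((r1+r2)/C) = asin(19/26) = 46.9509°
wrap1 = wrap2 = π + 2β = 273.9018°
tangent length = C·cosβ = 17.7482
L = (r1+r2)·wrap + 2·C·cosβ = 19·4.7805 + 2·17.7482 = 126.3258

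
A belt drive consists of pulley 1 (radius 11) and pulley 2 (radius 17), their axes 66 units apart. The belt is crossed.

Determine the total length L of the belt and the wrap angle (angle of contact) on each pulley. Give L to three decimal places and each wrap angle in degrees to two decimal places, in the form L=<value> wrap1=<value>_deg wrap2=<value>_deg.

L=232.032 wrap1=230.21_deg wrap2=230.21_deg

crossed belt: β = asin((r1+r2)/C) = asin(28/66) = 25.1027°
wrap1 = wrap2 = π + 2β = 230.2054°
tangent length = C·cosβ = 59.7662
L = (r1+r2)·wrap + 2·C·cosβ = 28·4.0178 + 2·59.7662 = 232.0320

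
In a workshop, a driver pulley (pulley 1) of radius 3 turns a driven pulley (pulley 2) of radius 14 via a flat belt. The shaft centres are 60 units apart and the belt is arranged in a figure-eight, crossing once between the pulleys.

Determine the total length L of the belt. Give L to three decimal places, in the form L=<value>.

crossed belt: β = asin((r1+r2)/C) = asin(17/60) = 16.4592°
wrap1 = wrap2 = π + 2β = 212.9185°
tangent length = C·cosβ = 57.5413
L = (r1+r2)·wrap + 2·C·cosβ = 17·3.7161 + 2·57.5413 = 178.2568

L=178.257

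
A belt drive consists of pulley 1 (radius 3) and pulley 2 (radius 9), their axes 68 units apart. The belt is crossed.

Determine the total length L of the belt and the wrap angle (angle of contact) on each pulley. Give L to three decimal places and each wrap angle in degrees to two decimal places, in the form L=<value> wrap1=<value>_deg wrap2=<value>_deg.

crossed belt: β = asin((r1+r2)/C) = asin(12/68) = 10.1642°
wrap1 = wrap2 = π + 2β = 200.3285°
tangent length = C·cosβ = 66.9328
L = (r1+r2)·wrap + 2·C·cosβ = 12·3.4964 + 2·66.9328 = 175.8223

L=175.822 wrap1=200.33_deg wrap2=200.33_deg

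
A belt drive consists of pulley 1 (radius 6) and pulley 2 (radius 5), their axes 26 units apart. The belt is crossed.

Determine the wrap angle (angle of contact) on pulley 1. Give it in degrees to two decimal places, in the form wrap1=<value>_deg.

crossed belt: β = asin((r1+r2)/C) = asin(11/26) = 25.0290°
wrap1 = wrap2 = π + 2β = 230.0580°

wrap1=230.06_deg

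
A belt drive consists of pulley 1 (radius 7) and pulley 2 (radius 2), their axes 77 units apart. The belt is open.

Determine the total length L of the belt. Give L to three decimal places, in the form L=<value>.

L=182.599

open belt: β = asin((r2−r1)/C) = asin(-5/77) = -3.7231°
wrap1 = π − 2β = 187.4462°
wrap2 = π + 2β = 172.5538°
tangent length = C·cosβ = 76.8375
L = r1·wrap1 + r2·wrap2 + 2·C·cosβ = 7·3.2716 + 2·3.0116 + 2·76.8375 = 182.5991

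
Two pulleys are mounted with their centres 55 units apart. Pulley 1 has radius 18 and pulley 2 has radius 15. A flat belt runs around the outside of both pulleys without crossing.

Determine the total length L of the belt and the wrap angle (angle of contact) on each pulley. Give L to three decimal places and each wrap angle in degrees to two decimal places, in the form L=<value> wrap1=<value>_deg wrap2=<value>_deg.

open belt: β = asin((r2−r1)/C) = asin(-3/55) = -3.1268°
wrap1 = π − 2β = 186.2536°
wrap2 = π + 2β = 173.7464°
tangent length = C·cosβ = 54.9181
L = r1·wrap1 + r2·wrap2 + 2·C·cosβ = 18·3.2507 + 15·3.0324 + 2·54.9181 = 213.8362

L=213.836 wrap1=186.25_deg wrap2=173.75_deg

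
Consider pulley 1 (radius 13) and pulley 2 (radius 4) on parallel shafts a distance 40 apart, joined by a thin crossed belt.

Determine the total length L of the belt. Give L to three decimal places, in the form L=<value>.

crossed belt: β = asin((r1+r2)/C) = asin(17/40) = 25.1507°
wrap1 = wrap2 = π + 2β = 230.3013°
tangent length = C·cosβ = 36.2077
L = (r1+r2)·wrap + 2·C·cosβ = 17·4.0195 + 2·36.2077 = 140.7472

L=140.747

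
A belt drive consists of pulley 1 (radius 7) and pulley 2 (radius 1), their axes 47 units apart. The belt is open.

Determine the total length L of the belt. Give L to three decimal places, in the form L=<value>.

open belt: β = asin((r2−r1)/C) = asin(-6/47) = -7.3344°
wrap1 = π − 2β = 194.6687°
wrap2 = π + 2β = 165.3313°
tangent length = C·cosβ = 46.6154
L = r1·wrap1 + r2·wrap2 + 2·C·cosβ = 7·3.3976 + 1·2.8856 + 2·46.6154 = 119.8997

L=119.900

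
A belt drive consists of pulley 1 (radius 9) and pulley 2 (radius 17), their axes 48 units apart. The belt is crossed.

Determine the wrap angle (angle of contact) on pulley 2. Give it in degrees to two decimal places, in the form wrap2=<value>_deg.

crossed belt: β = asin((r1+r2)/C) = asin(26/48) = 32.7972°
wrap1 = wrap2 = π + 2β = 245.5943°

wrap2=245.59_deg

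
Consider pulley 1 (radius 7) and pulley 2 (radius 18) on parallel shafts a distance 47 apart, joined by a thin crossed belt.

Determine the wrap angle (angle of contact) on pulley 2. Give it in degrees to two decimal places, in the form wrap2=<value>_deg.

crossed belt: β = asin((r1+r2)/C) = asin(25/47) = 32.1349°
wrap1 = wrap2 = π + 2β = 244.2699°

wrap2=244.27_deg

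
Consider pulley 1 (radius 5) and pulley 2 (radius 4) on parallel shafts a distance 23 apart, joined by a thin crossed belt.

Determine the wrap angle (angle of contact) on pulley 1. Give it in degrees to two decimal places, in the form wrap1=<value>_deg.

wrap1=226.07_deg

crossed belt: β = asin((r1+r2)/C) = asin(9/23) = 23.0357°
wrap1 = wrap2 = π + 2β = 226.0714°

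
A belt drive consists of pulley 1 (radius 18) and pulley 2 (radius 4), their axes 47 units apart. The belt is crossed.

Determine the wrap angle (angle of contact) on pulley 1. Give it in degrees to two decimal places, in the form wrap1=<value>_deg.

crossed belt: β = asin((r1+r2)/C) = asin(22/47) = 27.9101°
wrap1 = wrap2 = π + 2β = 235.8201°

wrap1=235.82_deg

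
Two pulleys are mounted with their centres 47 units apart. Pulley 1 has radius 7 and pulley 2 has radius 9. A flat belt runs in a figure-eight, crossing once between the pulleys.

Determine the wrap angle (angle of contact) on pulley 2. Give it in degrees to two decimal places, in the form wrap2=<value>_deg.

crossed belt: β = asin((r1+r2)/C) = asin(16/47) = 19.9028°
wrap1 = wrap2 = π + 2β = 219.8056°

wrap2=219.81_deg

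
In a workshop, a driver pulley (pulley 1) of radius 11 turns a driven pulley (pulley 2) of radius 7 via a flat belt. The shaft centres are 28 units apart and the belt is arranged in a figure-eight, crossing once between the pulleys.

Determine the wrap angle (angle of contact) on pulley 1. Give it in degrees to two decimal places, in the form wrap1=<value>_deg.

crossed belt: β = asin((r1+r2)/C) = asin(18/28) = 40.0052°
wrap1 = wrap2 = π + 2β = 260.0104°

wrap1=260.01_deg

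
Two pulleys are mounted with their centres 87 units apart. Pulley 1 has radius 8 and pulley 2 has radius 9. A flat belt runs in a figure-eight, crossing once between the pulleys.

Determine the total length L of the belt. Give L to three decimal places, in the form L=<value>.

L=230.740

crossed belt: β = asin((r1+r2)/C) = asin(17/87) = 11.2682°
wrap1 = wrap2 = π + 2β = 202.5365°
tangent length = C·cosβ = 85.3229
L = (r1+r2)·wrap + 2·C·cosβ = 17·3.5349 + 2·85.3229 = 230.7396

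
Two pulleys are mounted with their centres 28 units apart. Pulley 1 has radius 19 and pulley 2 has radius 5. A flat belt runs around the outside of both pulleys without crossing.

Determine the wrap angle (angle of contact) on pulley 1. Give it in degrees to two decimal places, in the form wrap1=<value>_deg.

wrap1=240.00_deg

open belt: β = asin((r2−r1)/C) = asin(-14/28) = -30.0000°
wrap1 = π − 2β = 240.0000°
wrap2 = π + 2β = 120.0000°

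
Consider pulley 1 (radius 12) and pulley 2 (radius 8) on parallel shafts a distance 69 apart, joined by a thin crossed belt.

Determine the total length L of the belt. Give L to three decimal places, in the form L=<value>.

L=206.671

crossed belt: β = asin((r1+r2)/C) = asin(20/69) = 16.8493°
wrap1 = wrap2 = π + 2β = 213.6986°
tangent length = C·cosβ = 66.0379
L = (r1+r2)·wrap + 2·C·cosβ = 20·3.7297 + 2·66.0379 = 206.6706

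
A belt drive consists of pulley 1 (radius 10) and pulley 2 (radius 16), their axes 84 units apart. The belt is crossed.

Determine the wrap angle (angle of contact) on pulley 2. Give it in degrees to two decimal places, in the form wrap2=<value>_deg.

wrap2=216.06_deg

crossed belt: β = asin((r1+r2)/C) = asin(26/84) = 18.0305°
wrap1 = wrap2 = π + 2β = 216.0611°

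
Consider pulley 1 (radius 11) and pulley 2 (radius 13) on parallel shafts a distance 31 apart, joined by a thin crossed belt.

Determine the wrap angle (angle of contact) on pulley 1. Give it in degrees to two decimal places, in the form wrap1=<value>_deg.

crossed belt: β = asin((r1+r2)/C) = asin(24/31) = 50.7320°
wrap1 = wrap2 = π + 2β = 281.4639°

wrap1=281.46_deg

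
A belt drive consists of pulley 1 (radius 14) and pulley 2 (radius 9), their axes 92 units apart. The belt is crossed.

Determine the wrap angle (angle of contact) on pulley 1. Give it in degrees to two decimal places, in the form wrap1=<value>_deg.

wrap1=208.96_deg

crossed belt: β = asin((r1+r2)/C) = asin(23/92) = 14.4775°
wrap1 = wrap2 = π + 2β = 208.9550°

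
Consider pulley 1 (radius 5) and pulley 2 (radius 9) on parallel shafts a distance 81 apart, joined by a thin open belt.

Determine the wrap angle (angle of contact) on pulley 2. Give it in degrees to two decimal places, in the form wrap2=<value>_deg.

wrap2=185.66_deg

open belt: β = asin((r2−r1)/C) = asin(4/81) = 2.8306°
wrap1 = π − 2β = 174.3389°
wrap2 = π + 2β = 185.6611°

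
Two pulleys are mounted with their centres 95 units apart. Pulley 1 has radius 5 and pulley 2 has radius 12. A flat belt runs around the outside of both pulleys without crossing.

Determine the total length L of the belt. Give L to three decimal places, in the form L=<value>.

L=243.923

open belt: β = asin((r2−r1)/C) = asin(7/95) = 4.2256°
wrap1 = π − 2β = 171.5488°
wrap2 = π + 2β = 188.4512°
tangent length = C·cosβ = 94.7418
L = r1·wrap1 + r2·wrap2 + 2·C·cosβ = 5·2.9941 + 12·3.2891 + 2·94.7418 = 243.9231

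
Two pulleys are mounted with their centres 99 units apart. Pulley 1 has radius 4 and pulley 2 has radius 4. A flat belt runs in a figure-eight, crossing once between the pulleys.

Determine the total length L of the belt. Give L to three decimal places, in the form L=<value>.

L=223.780

crossed belt: β = asin((r1+r2)/C) = asin(8/99) = 4.6350°
wrap1 = wrap2 = π + 2β = 189.2700°
tangent length = C·cosβ = 98.6762
L = (r1+r2)·wrap + 2·C·cosβ = 8·3.3034 + 2·98.6762 = 223.7796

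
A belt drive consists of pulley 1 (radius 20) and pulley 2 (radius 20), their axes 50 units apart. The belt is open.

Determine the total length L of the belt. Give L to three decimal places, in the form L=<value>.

open belt: β = asin((r2−r1)/C) = asin(0/50) = 0.0000°
wrap1 = π − 2β = 180.0000°
wrap2 = π + 2β = 180.0000°
tangent length = C·cosβ = 50.0000
L = r1·wrap1 + r2·wrap2 + 2·C·cosβ = 20·3.1416 + 20·3.1416 + 2·50.0000 = 225.6637

L=225.664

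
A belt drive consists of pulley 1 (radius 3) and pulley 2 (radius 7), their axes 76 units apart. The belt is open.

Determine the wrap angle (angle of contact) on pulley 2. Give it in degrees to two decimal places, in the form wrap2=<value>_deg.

open belt: β = asin((r2−r1)/C) = asin(4/76) = 3.0170°
wrap1 = π − 2β = 173.9661°
wrap2 = π + 2β = 186.0339°

wrap2=186.03_deg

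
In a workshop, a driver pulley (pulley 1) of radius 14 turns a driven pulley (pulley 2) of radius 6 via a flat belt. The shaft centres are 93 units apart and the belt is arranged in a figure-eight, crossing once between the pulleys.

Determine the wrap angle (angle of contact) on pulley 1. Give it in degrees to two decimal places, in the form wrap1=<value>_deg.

wrap1=204.84_deg

crossed belt: β = asin((r1+r2)/C) = asin(20/93) = 12.4187°
wrap1 = wrap2 = π + 2β = 204.8374°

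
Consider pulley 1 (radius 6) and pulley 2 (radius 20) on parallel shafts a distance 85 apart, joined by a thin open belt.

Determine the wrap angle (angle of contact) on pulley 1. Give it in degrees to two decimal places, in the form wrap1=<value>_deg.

wrap1=161.04_deg

open belt: β = asin((r2−r1)/C) = asin(14/85) = 9.4801°
wrap1 = π − 2β = 161.0397°
wrap2 = π + 2β = 198.9603°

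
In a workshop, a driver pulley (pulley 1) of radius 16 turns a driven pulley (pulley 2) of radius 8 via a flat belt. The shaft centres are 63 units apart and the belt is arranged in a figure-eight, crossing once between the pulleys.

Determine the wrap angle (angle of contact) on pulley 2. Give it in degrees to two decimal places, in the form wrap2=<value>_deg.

wrap2=224.79_deg

crossed belt: β = asin((r1+r2)/C) = asin(24/63) = 22.3927°
wrap1 = wrap2 = π + 2β = 224.7854°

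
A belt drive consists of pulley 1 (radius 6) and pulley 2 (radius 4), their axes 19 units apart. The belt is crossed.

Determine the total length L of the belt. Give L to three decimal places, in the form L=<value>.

crossed belt: β = asin((r1+r2)/C) = asin(10/19) = 31.7569°
wrap1 = wrap2 = π + 2β = 243.5137°
tangent length = C·cosβ = 16.1555
L = (r1+r2)·wrap + 2·C·cosβ = 10·4.2501 + 2·16.1555 = 74.8122

L=74.812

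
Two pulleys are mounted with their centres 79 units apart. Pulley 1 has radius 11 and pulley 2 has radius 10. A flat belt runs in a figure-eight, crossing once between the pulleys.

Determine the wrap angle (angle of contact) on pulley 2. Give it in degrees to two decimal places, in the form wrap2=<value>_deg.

crossed belt: β = asin((r1+r2)/C) = asin(21/79) = 15.4158°
wrap1 = wrap2 = π + 2β = 210.8317°

wrap2=210.83_deg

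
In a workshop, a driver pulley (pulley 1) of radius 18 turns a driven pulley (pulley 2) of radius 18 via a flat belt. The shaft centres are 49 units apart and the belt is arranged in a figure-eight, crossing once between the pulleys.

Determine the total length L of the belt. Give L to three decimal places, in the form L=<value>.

L=238.996

crossed belt: β = asin((r1+r2)/C) = asin(36/49) = 47.2814°
wrap1 = wrap2 = π + 2β = 274.5627°
tangent length = C·cosβ = 33.2415
L = (r1+r2)·wrap + 2·C·cosβ = 36·4.7920 + 2·33.2415 = 238.9959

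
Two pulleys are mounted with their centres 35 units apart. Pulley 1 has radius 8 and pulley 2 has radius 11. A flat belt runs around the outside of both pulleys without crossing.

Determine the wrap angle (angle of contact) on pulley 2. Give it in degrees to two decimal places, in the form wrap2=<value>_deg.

wrap2=189.83_deg

open belt: β = asin((r2−r1)/C) = asin(3/35) = 4.9171°
wrap1 = π − 2β = 170.1658°
wrap2 = π + 2β = 189.8342°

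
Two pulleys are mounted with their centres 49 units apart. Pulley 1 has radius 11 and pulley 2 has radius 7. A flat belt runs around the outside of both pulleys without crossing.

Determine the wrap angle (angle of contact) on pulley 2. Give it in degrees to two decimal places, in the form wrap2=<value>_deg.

open belt: β = asin((r2−r1)/C) = asin(-4/49) = -4.6824°
wrap1 = π − 2β = 189.3648°
wrap2 = π + 2β = 170.6352°

wrap2=170.64_deg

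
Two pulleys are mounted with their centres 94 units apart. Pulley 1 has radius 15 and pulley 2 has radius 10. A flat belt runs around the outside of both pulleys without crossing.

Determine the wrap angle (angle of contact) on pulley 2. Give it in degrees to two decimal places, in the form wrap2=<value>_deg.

open belt: β = asin((r2−r1)/C) = asin(-5/94) = -3.0491°
wrap1 = π − 2β = 186.0982°
wrap2 = π + 2β = 173.9018°

wrap2=173.90_deg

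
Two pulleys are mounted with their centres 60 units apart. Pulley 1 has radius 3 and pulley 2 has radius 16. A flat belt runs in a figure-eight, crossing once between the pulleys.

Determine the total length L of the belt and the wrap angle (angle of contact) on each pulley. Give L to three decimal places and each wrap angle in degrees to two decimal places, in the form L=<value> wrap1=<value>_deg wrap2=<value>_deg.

L=185.759 wrap1=216.92_deg wrap2=216.92_deg

crossed belt: β = asin((r1+r2)/C) = asin(19/60) = 18.4615°
wrap1 = wrap2 = π + 2β = 216.9229°
tangent length = C·cosβ = 56.9122
L = (r1+r2)·wrap + 2·C·cosβ = 19·3.7860 + 2·56.9122 = 185.7588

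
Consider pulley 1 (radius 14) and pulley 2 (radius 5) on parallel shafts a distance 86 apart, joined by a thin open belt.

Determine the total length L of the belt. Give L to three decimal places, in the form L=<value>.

L=232.633

open belt: β = asin((r2−r1)/C) = asin(-9/86) = -6.0071°
wrap1 = π − 2β = 192.0141°
wrap2 = π + 2β = 167.9859°
tangent length = C·cosβ = 85.5278
L = r1·wrap1 + r2·wrap2 + 2·C·cosβ = 14·3.3513 + 5·2.9319 + 2·85.5278 = 232.6330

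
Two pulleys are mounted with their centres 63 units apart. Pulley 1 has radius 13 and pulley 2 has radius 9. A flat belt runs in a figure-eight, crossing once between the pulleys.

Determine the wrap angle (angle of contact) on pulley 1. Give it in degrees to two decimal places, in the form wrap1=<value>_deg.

crossed belt: β = asin((r1+r2)/C) = asin(22/63) = 20.4388°
wrap1 = wrap2 = π + 2β = 220.8776°

wrap1=220.88_deg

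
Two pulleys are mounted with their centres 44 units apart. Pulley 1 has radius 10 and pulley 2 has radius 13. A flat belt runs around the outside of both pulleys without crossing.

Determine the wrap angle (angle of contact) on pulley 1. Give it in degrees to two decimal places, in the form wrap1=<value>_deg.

wrap1=172.18_deg

open belt: β = asin((r2−r1)/C) = asin(3/44) = 3.9096°
wrap1 = π − 2β = 172.1809°
wrap2 = π + 2β = 187.8191°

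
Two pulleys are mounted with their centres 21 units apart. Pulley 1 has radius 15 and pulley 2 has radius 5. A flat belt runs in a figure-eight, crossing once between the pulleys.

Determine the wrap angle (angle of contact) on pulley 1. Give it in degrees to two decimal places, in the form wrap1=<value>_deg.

crossed belt: β = asin((r1+r2)/C) = asin(20/21) = 72.2472°
wrap1 = wrap2 = π + 2β = 324.4944°

wrap1=324.49_deg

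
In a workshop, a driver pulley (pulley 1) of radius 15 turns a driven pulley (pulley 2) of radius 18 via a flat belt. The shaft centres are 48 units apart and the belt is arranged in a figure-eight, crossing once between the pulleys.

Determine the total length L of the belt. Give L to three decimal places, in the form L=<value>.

L=223.417

crossed belt: β = asin((r1+r2)/C) = asin(33/48) = 43.4325°
wrap1 = wrap2 = π + 2β = 266.8651°
tangent length = C·cosβ = 34.8569
L = (r1+r2)·wrap + 2·C·cosβ = 33·4.6577 + 2·34.8569 = 223.4169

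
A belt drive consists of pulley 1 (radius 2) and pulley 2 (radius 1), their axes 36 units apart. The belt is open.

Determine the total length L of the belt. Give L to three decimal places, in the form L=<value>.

L=81.453

open belt: β = asin((r2−r1)/C) = asin(-1/36) = -1.5918°
wrap1 = π − 2β = 183.1835°
wrap2 = π + 2β = 176.8165°
tangent length = C·cosβ = 35.9861
L = r1·wrap1 + r2·wrap2 + 2·C·cosβ = 2·3.1972 + 1·3.0860 + 2·35.9861 = 81.4526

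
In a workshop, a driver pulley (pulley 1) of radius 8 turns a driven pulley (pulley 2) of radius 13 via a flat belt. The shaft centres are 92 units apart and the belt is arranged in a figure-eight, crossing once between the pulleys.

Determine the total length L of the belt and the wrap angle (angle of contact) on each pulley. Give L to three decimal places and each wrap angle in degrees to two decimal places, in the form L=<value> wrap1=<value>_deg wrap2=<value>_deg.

crossed belt: β = asin((r1+r2)/C) = asin(21/92) = 13.1947°
wrap1 = wrap2 = π + 2β = 206.3894°
tangent length = C·cosβ = 89.5712
L = (r1+r2)·wrap + 2·C·cosβ = 21·3.6022 + 2·89.5712 = 254.7881

L=254.788 wrap1=206.39_deg wrap2=206.39_deg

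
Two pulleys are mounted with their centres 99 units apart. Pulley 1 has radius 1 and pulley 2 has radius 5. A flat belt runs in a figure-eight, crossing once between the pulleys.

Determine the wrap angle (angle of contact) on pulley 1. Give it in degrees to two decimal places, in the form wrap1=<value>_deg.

crossed belt: β = asin((r1+r2)/C) = asin(6/99) = 3.4746°
wrap1 = wrap2 = π + 2β = 186.9492°

wrap1=186.95_deg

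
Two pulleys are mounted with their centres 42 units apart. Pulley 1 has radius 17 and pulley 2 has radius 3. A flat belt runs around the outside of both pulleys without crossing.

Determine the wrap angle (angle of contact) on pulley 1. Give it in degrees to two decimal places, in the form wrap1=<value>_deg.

wrap1=218.94_deg

open belt: β = asin((r2−r1)/C) = asin(-14/42) = -19.4712°
wrap1 = π − 2β = 218.9424°
wrap2 = π + 2β = 141.0576°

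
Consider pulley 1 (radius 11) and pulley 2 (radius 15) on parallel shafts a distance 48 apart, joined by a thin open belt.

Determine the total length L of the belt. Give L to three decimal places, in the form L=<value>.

L=178.015

open belt: β = asin((r2−r1)/C) = asin(4/48) = 4.7802°
wrap1 = π − 2β = 170.4396°
wrap2 = π + 2β = 189.5604°
tangent length = C·cosβ = 47.8330
L = r1·wrap1 + r2·wrap2 + 2·C·cosβ = 11·2.9747 + 15·3.3085 + 2·47.8330 = 178.0149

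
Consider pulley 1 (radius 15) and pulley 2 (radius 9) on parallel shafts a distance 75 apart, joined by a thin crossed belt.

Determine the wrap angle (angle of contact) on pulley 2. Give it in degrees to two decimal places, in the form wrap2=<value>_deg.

crossed belt: β = asin((r1+r2)/C) = asin(24/75) = 18.6629°
wrap1 = wrap2 = π + 2β = 217.3258°

wrap2=217.33_deg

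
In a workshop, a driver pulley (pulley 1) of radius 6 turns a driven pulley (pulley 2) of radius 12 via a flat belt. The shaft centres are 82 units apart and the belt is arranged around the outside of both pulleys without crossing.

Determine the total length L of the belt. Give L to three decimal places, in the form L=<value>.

L=220.988

open belt: β = asin((r2−r1)/C) = asin(6/82) = 4.1961°
wrap1 = π − 2β = 171.6078°
wrap2 = π + 2β = 188.3922°
tangent length = C·cosβ = 81.7802
L = r1·wrap1 + r2·wrap2 + 2·C·cosβ = 6·2.9951 + 12·3.2881 + 2·81.7802 = 220.9879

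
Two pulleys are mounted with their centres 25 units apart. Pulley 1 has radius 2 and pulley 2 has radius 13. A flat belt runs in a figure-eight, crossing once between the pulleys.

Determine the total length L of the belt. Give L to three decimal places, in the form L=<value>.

L=106.429

crossed belt: β = asin((r1+r2)/C) = asin(15/25) = 36.8699°
wrap1 = wrap2 = π + 2β = 253.7398°
tangent length = C·cosβ = 20.0000
L = (r1+r2)·wrap + 2·C·cosβ = 15·4.4286 + 2·20.0000 = 106.4289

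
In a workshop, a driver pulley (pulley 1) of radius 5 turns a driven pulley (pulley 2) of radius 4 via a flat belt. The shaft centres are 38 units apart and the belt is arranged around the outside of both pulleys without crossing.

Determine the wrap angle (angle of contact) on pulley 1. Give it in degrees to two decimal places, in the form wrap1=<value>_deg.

wrap1=183.02_deg

open belt: β = asin((r2−r1)/C) = asin(-1/38) = -1.5080°
wrap1 = π − 2β = 183.0159°
wrap2 = π + 2β = 176.9841°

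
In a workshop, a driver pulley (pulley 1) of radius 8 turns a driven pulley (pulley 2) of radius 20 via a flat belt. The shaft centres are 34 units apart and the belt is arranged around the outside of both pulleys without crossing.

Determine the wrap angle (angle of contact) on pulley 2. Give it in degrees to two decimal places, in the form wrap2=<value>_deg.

open belt: β = asin((r2−r1)/C) = asin(12/34) = 20.6673°
wrap1 = π − 2β = 138.6654°
wrap2 = π + 2β = 221.3346°

wrap2=221.33_deg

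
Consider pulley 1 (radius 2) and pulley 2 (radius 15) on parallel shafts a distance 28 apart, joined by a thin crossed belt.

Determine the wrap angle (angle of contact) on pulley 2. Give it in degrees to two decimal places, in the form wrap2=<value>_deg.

wrap2=254.77_deg

crossed belt: β = asin((r1+r2)/C) = asin(17/28) = 37.3832°
wrap1 = wrap2 = π + 2β = 254.7664°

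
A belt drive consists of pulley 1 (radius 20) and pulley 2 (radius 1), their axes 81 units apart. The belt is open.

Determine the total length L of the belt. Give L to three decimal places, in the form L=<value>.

L=232.451

open belt: β = asin((r2−r1)/C) = asin(-19/81) = -13.5662°
wrap1 = π − 2β = 207.1323°
wrap2 = π + 2β = 152.8677°
tangent length = C·cosβ = 78.7401
L = r1·wrap1 + r2·wrap2 + 2·C·cosβ = 20·3.6151 + 1·2.6680 + 2·78.7401 = 232.4510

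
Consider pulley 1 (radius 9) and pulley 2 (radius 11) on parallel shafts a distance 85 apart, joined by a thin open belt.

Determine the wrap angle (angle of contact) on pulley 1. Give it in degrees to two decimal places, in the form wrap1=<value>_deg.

wrap1=177.30_deg

open belt: β = asin((r2−r1)/C) = asin(2/85) = 1.3483°
wrap1 = π − 2β = 177.3035°
wrap2 = π + 2β = 182.6965°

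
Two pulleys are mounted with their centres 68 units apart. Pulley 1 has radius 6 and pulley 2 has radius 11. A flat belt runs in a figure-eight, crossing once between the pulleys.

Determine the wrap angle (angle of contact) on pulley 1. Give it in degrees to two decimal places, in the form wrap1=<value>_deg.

crossed belt: β = asin((r1+r2)/C) = asin(17/68) = 14.4775°
wrap1 = wrap2 = π + 2β = 208.9550°

wrap1=208.96_deg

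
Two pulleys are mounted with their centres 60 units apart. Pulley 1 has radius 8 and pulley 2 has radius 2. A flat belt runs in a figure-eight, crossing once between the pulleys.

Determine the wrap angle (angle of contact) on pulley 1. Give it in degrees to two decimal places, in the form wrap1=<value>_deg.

wrap1=199.19_deg

crossed belt: β = asin((r1+r2)/C) = asin(10/60) = 9.5941°
wrap1 = wrap2 = π + 2β = 199.1881°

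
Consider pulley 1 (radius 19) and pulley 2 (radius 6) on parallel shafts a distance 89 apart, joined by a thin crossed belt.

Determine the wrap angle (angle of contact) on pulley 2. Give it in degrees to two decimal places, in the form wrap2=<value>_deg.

wrap2=212.63_deg

crossed belt: β = asin((r1+r2)/C) = asin(25/89) = 16.3139°
wrap1 = wrap2 = π + 2β = 212.6277°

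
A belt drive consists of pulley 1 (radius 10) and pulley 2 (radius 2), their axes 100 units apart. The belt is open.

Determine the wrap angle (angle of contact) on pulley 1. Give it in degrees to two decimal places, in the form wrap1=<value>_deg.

open belt: β = asin((r2−r1)/C) = asin(-8/100) = -4.5886°
wrap1 = π − 2β = 189.1771°
wrap2 = π + 2β = 170.8229°

wrap1=189.18_deg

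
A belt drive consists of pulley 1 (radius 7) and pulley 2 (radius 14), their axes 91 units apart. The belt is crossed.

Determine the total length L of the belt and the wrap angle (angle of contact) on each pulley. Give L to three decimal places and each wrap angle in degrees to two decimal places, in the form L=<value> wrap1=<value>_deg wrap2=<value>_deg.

crossed belt: β = asin((r1+r2)/C) = asin(21/91) = 13.3424°
wrap1 = wrap2 = π + 2β = 206.6847°
tangent length = C·cosβ = 88.5438
L = (r1+r2)·wrap + 2·C·cosβ = 21·3.6073 + 2·88.5438 = 252.8415

L=252.841 wrap1=206.68_deg wrap2=206.68_deg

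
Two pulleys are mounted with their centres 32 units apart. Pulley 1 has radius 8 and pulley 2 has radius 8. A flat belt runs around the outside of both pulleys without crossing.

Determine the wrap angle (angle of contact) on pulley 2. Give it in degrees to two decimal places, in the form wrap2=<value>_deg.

wrap2=180.00_deg

open belt: β = asin((r2−r1)/C) = asin(0/32) = 0.0000°
wrap1 = π − 2β = 180.0000°
wrap2 = π + 2β = 180.0000°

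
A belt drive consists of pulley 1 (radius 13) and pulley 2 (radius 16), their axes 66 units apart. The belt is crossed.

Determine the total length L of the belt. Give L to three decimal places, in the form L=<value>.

crossed belt: β = asin((r1+r2)/C) = asin(29/66) = 26.0652°
wrap1 = wrap2 = π + 2β = 232.1304°
tangent length = C·cosβ = 59.2874
L = (r1+r2)·wrap + 2·C·cosβ = 29·4.0514 + 2·59.2874 = 236.0666

L=236.067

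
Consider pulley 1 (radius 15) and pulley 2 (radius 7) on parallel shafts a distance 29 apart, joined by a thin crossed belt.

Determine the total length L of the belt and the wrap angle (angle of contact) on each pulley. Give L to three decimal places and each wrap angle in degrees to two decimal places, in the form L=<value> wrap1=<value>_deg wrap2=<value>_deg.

L=144.796 wrap1=278.69_deg wrap2=278.69_deg

crossed belt: β = asin((r1+r2)/C) = asin(22/29) = 49.3428°
wrap1 = wrap2 = π + 2β = 278.6855°
tangent length = C·cosβ = 18.8944
L = (r1+r2)·wrap + 2·C·cosβ = 22·4.8640 + 2·18.8944 = 144.7964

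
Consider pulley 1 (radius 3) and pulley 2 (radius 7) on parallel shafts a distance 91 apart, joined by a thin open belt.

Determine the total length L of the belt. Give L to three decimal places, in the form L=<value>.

open belt: β = asin((r2−r1)/C) = asin(4/91) = 2.5193°
wrap1 = π − 2β = 174.9614°
wrap2 = π + 2β = 185.0386°
tangent length = C·cosβ = 90.9120
L = r1·wrap1 + r2·wrap2 + 2·C·cosβ = 3·3.0537 + 7·3.2295 + 2·90.9120 = 213.5918

L=213.592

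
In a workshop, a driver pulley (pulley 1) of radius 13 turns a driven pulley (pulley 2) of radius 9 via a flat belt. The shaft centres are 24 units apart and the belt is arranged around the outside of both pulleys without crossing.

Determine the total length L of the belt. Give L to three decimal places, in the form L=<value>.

L=117.783

open belt: β = asin((r2−r1)/C) = asin(-4/24) = -9.5941°
wrap1 = π − 2β = 199.1881°
wrap2 = π + 2β = 160.8119°
tangent length = C·cosβ = 23.6643
L = r1·wrap1 + r2·wrap2 + 2·C·cosβ = 13·3.4765 + 9·2.8067 + 2·23.6643 = 117.7833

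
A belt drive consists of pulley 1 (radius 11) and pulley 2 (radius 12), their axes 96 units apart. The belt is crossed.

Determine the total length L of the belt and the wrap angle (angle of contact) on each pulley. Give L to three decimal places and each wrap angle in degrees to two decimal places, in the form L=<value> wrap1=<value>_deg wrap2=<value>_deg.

crossed belt: β = asin((r1+r2)/C) = asin(23/96) = 13.8619°
wrap1 = wrap2 = π + 2β = 207.7239°
tangent length = C·cosβ = 93.2041
L = (r1+r2)·wrap + 2·C·cosβ = 23·3.6255 + 2·93.2041 = 269.7939

L=269.794 wrap1=207.72_deg wrap2=207.72_deg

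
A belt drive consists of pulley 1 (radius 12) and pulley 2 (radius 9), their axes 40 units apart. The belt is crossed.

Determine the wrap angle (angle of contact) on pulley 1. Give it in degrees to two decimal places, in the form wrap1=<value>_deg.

wrap1=243.34_deg

crossed belt: β = asin((r1+r2)/C) = asin(21/40) = 31.6682°
wrap1 = wrap2 = π + 2β = 243.3365°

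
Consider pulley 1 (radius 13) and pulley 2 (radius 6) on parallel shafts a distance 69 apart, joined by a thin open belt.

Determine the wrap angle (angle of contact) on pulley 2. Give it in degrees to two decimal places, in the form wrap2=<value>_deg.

wrap2=168.35_deg

open belt: β = asin((r2−r1)/C) = asin(-7/69) = -5.8226°
wrap1 = π − 2β = 191.6453°
wrap2 = π + 2β = 168.3547°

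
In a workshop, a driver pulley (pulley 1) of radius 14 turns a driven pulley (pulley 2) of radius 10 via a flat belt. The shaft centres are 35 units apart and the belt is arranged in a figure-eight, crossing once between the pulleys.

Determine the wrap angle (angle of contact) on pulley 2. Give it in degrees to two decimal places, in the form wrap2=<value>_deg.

wrap2=266.58_deg

crossed belt: β = asin((r1+r2)/C) = asin(24/35) = 43.2918°
wrap1 = wrap2 = π + 2β = 266.5836°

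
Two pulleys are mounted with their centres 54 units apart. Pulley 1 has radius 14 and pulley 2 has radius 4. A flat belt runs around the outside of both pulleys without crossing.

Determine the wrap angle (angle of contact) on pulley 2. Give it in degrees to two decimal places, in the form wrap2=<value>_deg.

open belt: β = asin((r2−r1)/C) = asin(-10/54) = -10.6719°
wrap1 = π − 2β = 201.3439°
wrap2 = π + 2β = 158.6561°

wrap2=158.66_deg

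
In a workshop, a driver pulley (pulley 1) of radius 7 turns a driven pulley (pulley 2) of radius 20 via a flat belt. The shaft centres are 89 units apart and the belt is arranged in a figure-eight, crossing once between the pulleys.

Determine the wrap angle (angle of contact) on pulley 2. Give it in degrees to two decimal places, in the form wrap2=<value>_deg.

wrap2=215.32_deg

crossed belt: β = asin((r1+r2)/C) = asin(27/89) = 17.6602°
wrap1 = wrap2 = π + 2β = 215.3203°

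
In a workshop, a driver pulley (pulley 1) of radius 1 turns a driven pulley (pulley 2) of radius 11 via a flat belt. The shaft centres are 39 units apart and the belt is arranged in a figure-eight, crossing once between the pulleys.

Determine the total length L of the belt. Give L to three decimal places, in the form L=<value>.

L=119.421

crossed belt: β = asin((r1+r2)/C) = asin(12/39) = 17.9202°
wrap1 = wrap2 = π + 2β = 215.8404°
tangent length = C·cosβ = 37.1080
L = (r1+r2)·wrap + 2·C·cosβ = 12·3.7671 + 2·37.1080 = 119.4214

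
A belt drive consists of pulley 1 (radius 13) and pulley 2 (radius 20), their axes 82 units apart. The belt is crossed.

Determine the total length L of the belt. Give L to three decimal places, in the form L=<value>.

L=281.142

crossed belt: β = asin((r1+r2)/C) = asin(33/82) = 23.7307°
wrap1 = wrap2 = π + 2β = 227.4615°
tangent length = C·cosβ = 75.0666
L = (r1+r2)·wrap + 2·C·cosβ = 33·3.9700 + 2·75.0666 = 281.1417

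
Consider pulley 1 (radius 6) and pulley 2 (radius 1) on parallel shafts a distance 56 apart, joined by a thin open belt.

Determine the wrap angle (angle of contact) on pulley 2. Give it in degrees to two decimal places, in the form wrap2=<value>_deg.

open belt: β = asin((r2−r1)/C) = asin(-5/56) = -5.1225°
wrap1 = π − 2β = 190.2450°
wrap2 = π + 2β = 169.7550°

wrap2=169.75_deg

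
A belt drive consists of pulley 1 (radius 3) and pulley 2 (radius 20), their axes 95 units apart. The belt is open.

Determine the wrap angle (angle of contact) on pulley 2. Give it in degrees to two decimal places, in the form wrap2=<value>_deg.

wrap2=200.62_deg

open belt: β = asin((r2−r1)/C) = asin(17/95) = 10.3085°
wrap1 = π − 2β = 159.3831°
wrap2 = π + 2β = 200.6169°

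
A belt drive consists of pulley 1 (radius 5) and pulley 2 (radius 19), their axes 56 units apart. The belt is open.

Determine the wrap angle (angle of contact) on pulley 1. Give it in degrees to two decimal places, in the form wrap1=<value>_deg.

wrap1=151.04_deg

open belt: β = asin((r2−r1)/C) = asin(14/56) = 14.4775°
wrap1 = π − 2β = 151.0450°
wrap2 = π + 2β = 208.9550°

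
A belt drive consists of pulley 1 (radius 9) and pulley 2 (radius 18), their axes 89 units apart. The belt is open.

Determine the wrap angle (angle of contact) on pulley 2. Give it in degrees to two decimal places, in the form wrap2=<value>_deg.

wrap2=191.61_deg

open belt: β = asin((r2−r1)/C) = asin(9/89) = 5.8039°
wrap1 = π − 2β = 168.3922°
wrap2 = π + 2β = 191.6078°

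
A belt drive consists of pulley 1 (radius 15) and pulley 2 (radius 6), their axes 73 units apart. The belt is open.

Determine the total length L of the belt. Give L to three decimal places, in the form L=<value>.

L=213.084

open belt: β = asin((r2−r1)/C) = asin(-9/73) = -7.0819°
wrap1 = π − 2β = 194.1638°
wrap2 = π + 2β = 165.8362°
tangent length = C·cosβ = 72.4431
L = r1·wrap1 + r2·wrap2 + 2·C·cosβ = 15·3.3888 + 6·2.8944 + 2·72.4431 = 213.0844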